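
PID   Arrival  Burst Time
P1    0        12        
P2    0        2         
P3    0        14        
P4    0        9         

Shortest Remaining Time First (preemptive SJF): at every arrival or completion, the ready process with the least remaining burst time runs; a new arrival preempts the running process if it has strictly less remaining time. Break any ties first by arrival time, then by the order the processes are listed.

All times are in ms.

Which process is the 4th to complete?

Timeline: | P2 0-2 | P4 2-11 | P1 11-23 | P3 23-37 |
Completion: P1=23  P2=2  P3=37  P4=11
Turnaround (C−A): P1=23  P2=2  P3=37  P4=11
Finish order: P2 → P4 → P1 → P3

P3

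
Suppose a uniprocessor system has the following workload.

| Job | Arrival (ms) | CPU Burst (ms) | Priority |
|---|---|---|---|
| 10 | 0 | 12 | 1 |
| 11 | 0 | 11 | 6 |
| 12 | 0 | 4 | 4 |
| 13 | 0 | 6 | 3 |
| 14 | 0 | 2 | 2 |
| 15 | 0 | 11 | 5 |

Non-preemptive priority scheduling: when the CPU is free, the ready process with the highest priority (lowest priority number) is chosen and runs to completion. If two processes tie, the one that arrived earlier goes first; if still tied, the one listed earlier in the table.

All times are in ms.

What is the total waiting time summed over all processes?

Timeline: | 10 0-12 | 14 12-14 | 13 14-20 | 12 20-24 | 15 24-35 | 11 35-46 |
Completion: 10=12  11=46  12=24  13=20  14=14  15=35
Waiting = turnaround − burst: 10=0, 11=35, 12=20, 13=14, 14=12, 15=24
Total waiting = 0 + 35 + 20 + 14 + 12 + 24 = 105

105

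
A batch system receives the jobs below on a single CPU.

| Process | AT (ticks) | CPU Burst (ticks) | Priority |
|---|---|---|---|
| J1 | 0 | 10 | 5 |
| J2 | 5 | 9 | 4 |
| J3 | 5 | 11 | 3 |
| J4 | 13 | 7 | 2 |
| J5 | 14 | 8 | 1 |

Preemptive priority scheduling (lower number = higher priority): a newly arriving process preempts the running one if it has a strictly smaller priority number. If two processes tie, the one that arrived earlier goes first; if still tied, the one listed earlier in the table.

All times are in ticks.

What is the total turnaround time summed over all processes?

129

Gantt: | J1 0-5 | J3 5-13 | J4 13-14 | J5 14-22 | J4 22-28 | J3 28-31 | J2 31-40 | J1 40-45 |
Completion: J1=45  J2=40  J3=31  J4=28  J5=22
Turnaround = completion − arrival: J1=45, J2=35, J3=26, J4=15, J5=8
Total turnaround = 45 + 35 + 26 + 15 + 8 = 129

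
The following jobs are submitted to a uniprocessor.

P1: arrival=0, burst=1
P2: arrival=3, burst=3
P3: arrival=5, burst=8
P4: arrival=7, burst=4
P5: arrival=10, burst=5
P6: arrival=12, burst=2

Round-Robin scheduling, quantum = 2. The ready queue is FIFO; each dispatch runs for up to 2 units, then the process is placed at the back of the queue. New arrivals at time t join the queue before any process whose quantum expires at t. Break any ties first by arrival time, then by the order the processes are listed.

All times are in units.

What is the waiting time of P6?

4

Gantt: | P1 0-1 | idle 1-3 | P2 3-5 | P3 5-7 | P2 7-8 | P4 8-10 | P3 10-12 | P5 12-14 | P4 14-16 | P6 16-18 | P3 18-20 | P5 20-22 | P3 22-24 | P5 24-25 |
Completion: P1=1  P2=8  P3=24  P4=16  P5=25  P6=18
Turnaround (C−A): P1=1  P2=5  P3=19  P4=9  P5=15  P6=6
Waiting(P6) = turnaround − burst = 6 − 2 = 4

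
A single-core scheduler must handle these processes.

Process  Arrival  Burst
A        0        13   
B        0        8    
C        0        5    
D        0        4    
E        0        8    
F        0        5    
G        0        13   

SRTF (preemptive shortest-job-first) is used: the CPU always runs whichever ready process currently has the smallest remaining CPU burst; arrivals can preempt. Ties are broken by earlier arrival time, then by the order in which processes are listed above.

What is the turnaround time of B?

Gantt: | D 0-4 | C 4-9 | F 9-14 | B 14-22 | E 22-30 | A 30-43 | G 43-56 |
Completion: A=43  B=22  C=9  D=4  E=30  F=14  G=56
Turnaround(B) = completion − arrival = 22 − 0 = 22

22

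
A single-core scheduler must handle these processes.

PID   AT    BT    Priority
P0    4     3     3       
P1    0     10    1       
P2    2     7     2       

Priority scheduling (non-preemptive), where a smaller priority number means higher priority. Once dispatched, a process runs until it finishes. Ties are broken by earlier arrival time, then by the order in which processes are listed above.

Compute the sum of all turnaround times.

41

Schedule: | P1 0-10 | P2 10-17 | P0 17-20 |
Completion: P0=20  P1=10  P2=17
Turnaround (C−A): P0=16  P1=10  P2=15
Turnaround = completion − arrival: P0=16, P1=10, P2=15
Total turnaround = 16 + 10 + 15 = 41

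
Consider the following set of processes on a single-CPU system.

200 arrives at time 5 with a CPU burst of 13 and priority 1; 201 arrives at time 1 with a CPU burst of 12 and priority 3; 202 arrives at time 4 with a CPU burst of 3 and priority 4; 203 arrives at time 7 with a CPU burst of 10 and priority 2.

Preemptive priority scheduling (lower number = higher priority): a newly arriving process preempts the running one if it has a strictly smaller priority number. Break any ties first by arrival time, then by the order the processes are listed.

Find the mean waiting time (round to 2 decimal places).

Schedule: | idle 0-1 | 201 1-5 | 200 5-18 | 203 18-28 | 201 28-36 | 202 36-39 |
Completion: 200=18  201=36  202=39  203=28
Waiting times: 200=0, 201=23, 202=32, 203=11
Average waiting = (0+23+32+11) / 4 = 66/4 = 16.50

16.50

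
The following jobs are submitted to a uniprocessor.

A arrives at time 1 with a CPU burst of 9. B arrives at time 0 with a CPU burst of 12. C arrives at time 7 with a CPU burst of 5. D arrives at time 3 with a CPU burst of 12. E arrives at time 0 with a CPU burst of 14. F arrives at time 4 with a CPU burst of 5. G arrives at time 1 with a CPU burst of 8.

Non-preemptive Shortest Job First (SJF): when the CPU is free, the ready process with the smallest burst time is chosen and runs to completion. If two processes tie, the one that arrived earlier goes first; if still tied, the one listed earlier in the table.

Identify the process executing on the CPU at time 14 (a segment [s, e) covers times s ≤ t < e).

Gantt: | B 0-12 | F 12-17 | C 17-22 | G 22-30 | A 30-39 | D 39-51 | E 51-65 |
Completion: A=39  B=12  C=22  D=51  E=65  F=17  G=30
Turnaround (C−A): A=38  B=12  C=15  D=48  E=65  F=13  G=29

F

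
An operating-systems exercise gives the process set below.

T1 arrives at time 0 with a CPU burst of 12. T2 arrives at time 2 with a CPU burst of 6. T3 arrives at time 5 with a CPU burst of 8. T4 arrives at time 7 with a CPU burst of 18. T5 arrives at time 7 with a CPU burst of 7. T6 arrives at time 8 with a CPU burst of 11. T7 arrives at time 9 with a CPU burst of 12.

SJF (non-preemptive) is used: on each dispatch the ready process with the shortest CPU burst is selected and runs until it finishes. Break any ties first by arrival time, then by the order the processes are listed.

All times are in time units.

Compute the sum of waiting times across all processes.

150

Gantt: | T1 0-12 | T2 12-18 | T5 18-25 | T3 25-33 | T6 33-44 | T7 44-56 | T4 56-74 |
Completion: T1=12  T2=18  T3=33  T4=74  T5=25  T6=44  T7=56
Waiting = turnaround − burst: T1=0, T2=10, T3=20, T4=49, T5=11, T6=25, T7=35
Total waiting = 0 + 10 + 20 + 49 + 11 + 25 + 35 = 150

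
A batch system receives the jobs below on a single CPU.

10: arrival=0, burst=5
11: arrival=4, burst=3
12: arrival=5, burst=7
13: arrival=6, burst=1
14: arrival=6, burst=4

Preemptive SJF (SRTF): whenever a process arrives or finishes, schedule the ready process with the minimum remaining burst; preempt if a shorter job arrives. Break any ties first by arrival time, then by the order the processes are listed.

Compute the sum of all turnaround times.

Timeline: | 10 0-5 | 11 5-6 | 13 6-7 | 11 7-9 | 14 9-13 | 12 13-20 |
Completion: 10=5  11=9  12=20  13=7  14=13
Turnaround (C−A): 10=5  11=5  12=15  13=1  14=7
Turnaround = completion − arrival: 10=5, 11=5, 12=15, 13=1, 14=7
Total turnaround = 5 + 5 + 15 + 1 + 7 = 33

33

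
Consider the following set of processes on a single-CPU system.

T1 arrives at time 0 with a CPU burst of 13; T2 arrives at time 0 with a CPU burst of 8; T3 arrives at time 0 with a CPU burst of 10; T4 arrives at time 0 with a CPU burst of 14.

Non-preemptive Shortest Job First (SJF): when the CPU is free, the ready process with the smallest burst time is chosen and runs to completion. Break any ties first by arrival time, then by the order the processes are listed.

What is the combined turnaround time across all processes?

Gantt: | T2 0-8 | T3 8-18 | T1 18-31 | T4 31-45 |
Completion: T1=31  T2=8  T3=18  T4=45
Turnaround (C−A): T1=31  T2=8  T3=18  T4=45
Turnaround = completion − arrival: T1=31, T2=8, T3=18, T4=45
Total turnaround = 31 + 8 + 18 + 45 = 102

102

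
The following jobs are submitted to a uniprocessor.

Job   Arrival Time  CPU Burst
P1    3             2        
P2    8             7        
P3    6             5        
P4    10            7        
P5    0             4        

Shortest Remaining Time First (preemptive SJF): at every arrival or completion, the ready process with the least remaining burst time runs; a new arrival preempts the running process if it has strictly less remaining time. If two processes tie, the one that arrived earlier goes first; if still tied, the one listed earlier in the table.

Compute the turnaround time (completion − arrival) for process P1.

3

Timeline: | P5 0-4 | P1 4-6 | P3 6-11 | P2 11-18 | P4 18-25 |
Completion: P1=6  P2=18  P3=11  P4=25  P5=4
Turnaround(P1) = completion − arrival = 6 − 3 = 3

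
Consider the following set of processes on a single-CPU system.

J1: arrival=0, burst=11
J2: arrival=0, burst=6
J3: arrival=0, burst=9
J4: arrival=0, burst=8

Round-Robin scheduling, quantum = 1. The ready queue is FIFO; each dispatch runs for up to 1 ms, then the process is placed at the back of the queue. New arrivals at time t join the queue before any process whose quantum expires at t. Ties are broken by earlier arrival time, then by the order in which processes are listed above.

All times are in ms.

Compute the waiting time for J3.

23

Schedule: | J1 0-1 | J2 1-2 | J3 2-3 | J4 3-4 | J1 4-5 | J2 5-6 | J3 6-7 | J4 7-8 | J1 8-9 | J2 9-10 | J3 10-11 | J4 11-12 | J1 12-13 | J2 13-14 | J3 14-15 | J4 15-16 | J1 16-17 | J2 17-18 | J3 18-19 | J4 19-20 | J1 20-21 | J2 21-22 | J3 22-23 | J4 23-24 | J1 24-25 | J3 25-26 | J4 26-27 | J1 27-28 | J3 28-29 | J4 29-30 | J1 30-31 | J3 31-32 | J1 32-34 |
Completion: J1=34  J2=22  J3=32  J4=30
Turnaround (C−A): J1=34  J2=22  J3=32  J4=30
Waiting(J3) = turnaround − burst = 32 − 9 = 23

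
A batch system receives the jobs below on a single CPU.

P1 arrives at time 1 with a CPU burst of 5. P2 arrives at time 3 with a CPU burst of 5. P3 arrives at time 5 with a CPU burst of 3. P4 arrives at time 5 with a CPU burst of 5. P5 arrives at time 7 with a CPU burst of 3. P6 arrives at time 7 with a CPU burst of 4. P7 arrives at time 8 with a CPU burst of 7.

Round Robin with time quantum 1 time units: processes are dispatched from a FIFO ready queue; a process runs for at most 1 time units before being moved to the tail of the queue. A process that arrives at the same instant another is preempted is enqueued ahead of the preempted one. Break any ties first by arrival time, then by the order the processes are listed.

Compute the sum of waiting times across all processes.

106

Timeline: | idle 0-1 | P1 1-3 | P2 3-4 | P1 4-5 | P2 5-6 | P3 6-7 | P4 7-8 | P1 8-9 | P2 9-10 | P5 10-11 | P6 11-12 | P3 12-13 | P7 13-14 | P4 14-15 | P1 15-16 | P2 16-17 | P5 17-18 | P6 18-19 | P3 19-20 | P7 20-21 | P4 21-22 | P2 22-23 | P5 23-24 | P6 24-25 | P7 25-26 | P4 26-27 | P6 27-28 | P7 28-29 | P4 29-30 | P7 30-33 |
Completion: P1=16  P2=23  P3=20  P4=30  P5=24  P6=28  P7=33
Turnaround (C−A): P1=15  P2=20  P3=15  P4=25  P5=17  P6=21  P7=25
Waiting = turnaround − burst: P1=10, P2=15, P3=12, P4=20, P5=14, P6=17, P7=18
Total waiting = 10 + 15 + 12 + 20 + 14 + 17 + 18 = 106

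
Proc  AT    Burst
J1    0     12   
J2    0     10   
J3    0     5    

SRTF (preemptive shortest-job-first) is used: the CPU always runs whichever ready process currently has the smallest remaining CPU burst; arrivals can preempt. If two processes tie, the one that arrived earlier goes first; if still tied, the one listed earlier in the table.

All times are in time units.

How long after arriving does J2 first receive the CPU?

Schedule: | J3 0-5 | J2 5-15 | J1 15-27 |
Completion: J1=27  J2=15  J3=5
Response(J2) = first start − arrival = 5 − 0 = 5

5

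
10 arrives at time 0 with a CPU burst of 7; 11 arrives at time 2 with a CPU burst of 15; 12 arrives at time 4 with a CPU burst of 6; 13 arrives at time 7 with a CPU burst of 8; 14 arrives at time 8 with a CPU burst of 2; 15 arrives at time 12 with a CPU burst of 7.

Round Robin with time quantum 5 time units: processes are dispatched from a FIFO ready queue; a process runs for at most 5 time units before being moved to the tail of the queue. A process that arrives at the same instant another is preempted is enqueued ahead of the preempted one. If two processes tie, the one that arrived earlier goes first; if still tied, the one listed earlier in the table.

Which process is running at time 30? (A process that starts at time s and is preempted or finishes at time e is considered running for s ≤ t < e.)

Schedule: | 10 0-5 | 11 5-10 | 12 10-15 | 10 15-17 | 13 17-22 | 14 22-24 | 11 24-29 | 15 29-34 | 12 34-35 | 13 35-38 | 11 38-43 | 15 43-45 |
Completion: 10=17  11=43  12=35  13=38  14=24  15=45
Turnaround (C−A): 10=17  11=41  12=31  13=31  14=16  15=33

15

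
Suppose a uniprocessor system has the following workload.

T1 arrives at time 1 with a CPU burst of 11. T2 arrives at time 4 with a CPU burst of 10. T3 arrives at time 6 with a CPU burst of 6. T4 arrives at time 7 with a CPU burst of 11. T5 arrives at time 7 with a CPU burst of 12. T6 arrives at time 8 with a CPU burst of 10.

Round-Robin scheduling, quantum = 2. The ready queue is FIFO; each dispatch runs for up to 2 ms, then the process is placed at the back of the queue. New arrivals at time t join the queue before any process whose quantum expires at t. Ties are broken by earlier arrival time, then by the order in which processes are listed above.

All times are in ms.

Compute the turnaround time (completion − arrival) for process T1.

Schedule: | idle 0-1 | T1 1-5 | T2 5-7 | T1 7-9 | T3 9-11 | T4 11-13 | T5 13-15 | T2 15-17 | T6 17-19 | T1 19-21 | T3 21-23 | T4 23-25 | T5 25-27 | T2 27-29 | T6 29-31 | T1 31-33 | T3 33-35 | T4 35-37 | T5 37-39 | T2 39-41 | T6 41-43 | T1 43-44 | T4 44-46 | T5 46-48 | T2 48-50 | T6 50-52 | T4 52-54 | T5 54-56 | T6 56-58 | T4 58-59 | T5 59-61 |
Completion: T1=44  T2=50  T3=35  T4=59  T5=61  T6=58
Turnaround (C−A): T1=43  T2=46  T3=29  T4=52  T5=54  T6=50
Turnaround(T1) = completion − arrival = 44 − 1 = 43

43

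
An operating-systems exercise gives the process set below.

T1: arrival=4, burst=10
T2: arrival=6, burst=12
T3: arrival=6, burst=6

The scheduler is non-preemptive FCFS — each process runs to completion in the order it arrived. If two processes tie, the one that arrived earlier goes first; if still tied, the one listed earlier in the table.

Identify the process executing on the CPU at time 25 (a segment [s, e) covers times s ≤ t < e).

Gantt: | idle 0-4 | T1 4-14 | T2 14-26 | T3 26-32 |
Completion: T1=14  T2=26  T3=32
Turnaround (C−A): T1=10  T2=20  T3=26

T2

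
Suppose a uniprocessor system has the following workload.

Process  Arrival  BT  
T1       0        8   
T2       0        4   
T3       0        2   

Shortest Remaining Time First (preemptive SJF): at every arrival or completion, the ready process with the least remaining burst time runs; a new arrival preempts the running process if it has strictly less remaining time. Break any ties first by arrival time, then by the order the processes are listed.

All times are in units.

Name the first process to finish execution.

T3

Timeline: | T3 0-2 | T2 2-6 | T1 6-14 |
Completion: T1=14  T2=6  T3=2
Turnaround (C−A): T1=14  T2=6  T3=2
Finish order: T3 → T2 → T1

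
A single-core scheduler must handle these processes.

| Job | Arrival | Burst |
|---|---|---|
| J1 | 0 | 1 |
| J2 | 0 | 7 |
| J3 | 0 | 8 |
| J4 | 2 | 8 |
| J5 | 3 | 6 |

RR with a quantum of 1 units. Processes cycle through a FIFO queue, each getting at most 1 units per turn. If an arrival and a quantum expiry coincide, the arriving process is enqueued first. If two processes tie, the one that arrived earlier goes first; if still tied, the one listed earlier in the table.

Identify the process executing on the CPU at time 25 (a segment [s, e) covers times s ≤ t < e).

J5

Schedule: | J1 0-1 | J2 1-2 | J3 2-3 | J4 3-4 | J2 4-5 | J5 5-6 | J3 6-7 | J4 7-8 | J2 8-9 | J5 9-10 | J3 10-11 | J4 11-12 | J2 12-13 | J5 13-14 | J3 14-15 | J4 15-16 | J2 16-17 | J5 17-18 | J3 18-19 | J4 19-20 | J2 20-21 | J5 21-22 | J3 22-23 | J4 23-24 | J2 24-25 | J5 25-26 | J3 26-27 | J4 27-28 | J3 28-29 | J4 29-30 |
Completion: J1=1  J2=25  J3=29  J4=30  J5=26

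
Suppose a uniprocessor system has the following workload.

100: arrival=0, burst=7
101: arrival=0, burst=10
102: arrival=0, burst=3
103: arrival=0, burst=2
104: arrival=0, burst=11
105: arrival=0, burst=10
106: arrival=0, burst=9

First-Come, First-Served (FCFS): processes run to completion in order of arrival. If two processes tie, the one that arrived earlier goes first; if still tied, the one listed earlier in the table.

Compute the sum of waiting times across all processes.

142

Timeline: | 100 0-7 | 101 7-17 | 102 17-20 | 103 20-22 | 104 22-33 | 105 33-43 | 106 43-52 |
Completion: 100=7  101=17  102=20  103=22  104=33  105=43  106=52
Waiting = turnaround − burst: 100=0, 101=7, 102=17, 103=20, 104=22, 105=33, 106=43
Total waiting = 0 + 7 + 17 + 20 + 22 + 33 + 43 = 142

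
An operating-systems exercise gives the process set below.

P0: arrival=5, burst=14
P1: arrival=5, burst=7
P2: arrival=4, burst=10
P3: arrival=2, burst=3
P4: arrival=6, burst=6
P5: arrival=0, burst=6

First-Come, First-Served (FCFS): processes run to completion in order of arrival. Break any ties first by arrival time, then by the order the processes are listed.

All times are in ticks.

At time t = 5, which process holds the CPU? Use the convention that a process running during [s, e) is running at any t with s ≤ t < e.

Timeline: | P5 0-6 | P3 6-9 | P2 9-19 | P0 19-33 | P1 33-40 | P4 40-46 |
Completion: P0=33  P1=40  P2=19  P3=9  P4=46  P5=6

P5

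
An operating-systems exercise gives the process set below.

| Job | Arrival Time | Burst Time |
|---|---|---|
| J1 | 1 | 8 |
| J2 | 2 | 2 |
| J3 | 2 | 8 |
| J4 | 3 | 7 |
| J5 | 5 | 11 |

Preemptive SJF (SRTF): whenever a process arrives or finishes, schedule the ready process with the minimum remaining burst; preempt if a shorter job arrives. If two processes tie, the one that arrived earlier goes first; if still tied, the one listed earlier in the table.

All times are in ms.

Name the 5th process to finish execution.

Schedule: | idle 0-1 | J1 1-2 | J2 2-4 | J1 4-11 | J4 11-18 | J3 18-26 | J5 26-37 |
Completion: J1=11  J2=4  J3=26  J4=18  J5=37
Turnaround (C−A): J1=10  J2=2  J3=24  J4=15  J5=32
Finish order: J2 → J1 → J4 → J3 → J5

J5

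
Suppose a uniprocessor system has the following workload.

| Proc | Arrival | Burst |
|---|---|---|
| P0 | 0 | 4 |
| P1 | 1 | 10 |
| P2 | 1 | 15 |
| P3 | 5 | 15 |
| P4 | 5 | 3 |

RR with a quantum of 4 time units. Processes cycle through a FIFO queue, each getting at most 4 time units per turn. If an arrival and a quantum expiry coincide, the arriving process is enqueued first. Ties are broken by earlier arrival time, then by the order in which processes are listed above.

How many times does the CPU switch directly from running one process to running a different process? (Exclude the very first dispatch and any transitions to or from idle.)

12

Schedule: | P0 0-4 | P1 4-8 | P2 8-12 | P3 12-16 | P4 16-19 | P1 19-23 | P2 23-27 | P3 27-31 | P1 31-33 | P2 33-37 | P3 37-41 | P2 41-44 | P3 44-47 |
Completion: P0=4  P1=33  P2=44  P3=47  P4=19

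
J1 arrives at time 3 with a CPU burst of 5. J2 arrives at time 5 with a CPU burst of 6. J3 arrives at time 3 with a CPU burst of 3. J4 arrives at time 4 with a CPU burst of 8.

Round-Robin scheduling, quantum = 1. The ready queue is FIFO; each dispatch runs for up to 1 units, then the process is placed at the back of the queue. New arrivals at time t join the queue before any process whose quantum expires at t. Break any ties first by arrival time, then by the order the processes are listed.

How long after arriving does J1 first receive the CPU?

Timeline: | idle 0-3 | J1 3-4 | J3 4-5 | J4 5-6 | J1 6-7 | J2 7-8 | J3 8-9 | J4 9-10 | J1 10-11 | J2 11-12 | J3 12-13 | J4 13-14 | J1 14-15 | J2 15-16 | J4 16-17 | J1 17-18 | J2 18-19 | J4 19-20 | J2 20-21 | J4 21-22 | J2 22-23 | J4 23-25 |
Completion: J1=18  J2=23  J3=13  J4=25
Turnaround (C−A): J1=15  J2=18  J3=10  J4=21
Response(J1) = first start − arrival = 3 − 3 = 0

0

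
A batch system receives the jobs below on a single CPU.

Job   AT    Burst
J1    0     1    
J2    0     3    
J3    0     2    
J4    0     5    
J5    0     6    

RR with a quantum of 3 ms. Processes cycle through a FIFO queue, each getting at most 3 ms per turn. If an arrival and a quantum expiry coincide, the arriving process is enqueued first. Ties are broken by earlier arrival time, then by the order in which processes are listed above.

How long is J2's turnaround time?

Schedule: | J1 0-1 | J2 1-4 | J3 4-6 | J4 6-9 | J5 9-12 | J4 12-14 | J5 14-17 |
Completion: J1=1  J2=4  J3=6  J4=14  J5=17
Turnaround (C−A): J1=1  J2=4  J3=6  J4=14  J5=17
Turnaround(J2) = completion − arrival = 4 − 0 = 4

4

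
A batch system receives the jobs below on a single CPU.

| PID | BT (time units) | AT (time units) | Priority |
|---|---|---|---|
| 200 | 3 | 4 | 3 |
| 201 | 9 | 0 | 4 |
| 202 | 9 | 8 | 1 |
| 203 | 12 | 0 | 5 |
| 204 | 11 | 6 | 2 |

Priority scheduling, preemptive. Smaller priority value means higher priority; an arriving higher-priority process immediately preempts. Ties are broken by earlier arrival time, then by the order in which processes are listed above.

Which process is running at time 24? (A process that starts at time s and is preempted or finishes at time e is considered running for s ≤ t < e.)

204

Timeline: | 201 0-4 | 200 4-6 | 204 6-8 | 202 8-17 | 204 17-26 | 200 26-27 | 201 27-32 | 203 32-44 |
Completion: 200=27  201=32  202=17  203=44  204=26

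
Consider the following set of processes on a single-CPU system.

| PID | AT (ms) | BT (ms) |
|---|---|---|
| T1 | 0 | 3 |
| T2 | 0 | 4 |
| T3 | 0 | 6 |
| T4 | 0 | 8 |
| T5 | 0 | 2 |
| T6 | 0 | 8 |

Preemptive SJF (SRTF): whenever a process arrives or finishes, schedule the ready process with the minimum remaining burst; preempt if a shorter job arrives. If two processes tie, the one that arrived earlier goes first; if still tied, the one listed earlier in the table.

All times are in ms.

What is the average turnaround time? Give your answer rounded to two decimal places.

Timeline: | T5 0-2 | T1 2-5 | T2 5-9 | T3 9-15 | T4 15-23 | T6 23-31 |
Completion: T1=5  T2=9  T3=15  T4=23  T5=2  T6=31
Turnaround times: T1=5, T2=9, T3=15, T4=23, T5=2, T6=31
Average turnaround = (5+9+15+23+2+31) / 6 = 85/6 = 14.17

14.17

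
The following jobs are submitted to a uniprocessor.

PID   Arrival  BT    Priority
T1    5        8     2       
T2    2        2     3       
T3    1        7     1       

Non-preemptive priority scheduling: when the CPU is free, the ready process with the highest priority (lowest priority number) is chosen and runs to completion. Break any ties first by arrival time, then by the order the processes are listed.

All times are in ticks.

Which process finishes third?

Schedule: | idle 0-1 | T3 1-8 | T1 8-16 | T2 16-18 |
Completion: T1=16  T2=18  T3=8
Finish order: T3 → T1 → T2

T2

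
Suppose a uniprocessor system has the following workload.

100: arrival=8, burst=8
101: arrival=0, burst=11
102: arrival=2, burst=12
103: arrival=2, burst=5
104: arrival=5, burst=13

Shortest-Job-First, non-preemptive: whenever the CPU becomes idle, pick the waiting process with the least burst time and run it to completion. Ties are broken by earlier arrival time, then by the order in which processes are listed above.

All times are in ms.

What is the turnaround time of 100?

16

Gantt: | 101 0-11 | 103 11-16 | 100 16-24 | 102 24-36 | 104 36-49 |
Completion: 100=24  101=11  102=36  103=16  104=49
Turnaround (C−A): 100=16  101=11  102=34  103=14  104=44
Turnaround(100) = completion − arrival = 24 − 8 = 16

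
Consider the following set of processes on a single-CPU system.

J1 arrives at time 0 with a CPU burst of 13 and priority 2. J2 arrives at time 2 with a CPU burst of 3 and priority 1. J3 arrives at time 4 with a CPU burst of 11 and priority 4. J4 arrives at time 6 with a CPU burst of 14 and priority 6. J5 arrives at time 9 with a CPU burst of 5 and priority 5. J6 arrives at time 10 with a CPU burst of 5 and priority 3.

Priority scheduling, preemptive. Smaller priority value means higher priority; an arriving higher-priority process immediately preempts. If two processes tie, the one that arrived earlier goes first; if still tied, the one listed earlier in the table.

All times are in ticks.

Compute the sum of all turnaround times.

Schedule: | J1 0-2 | J2 2-5 | J1 5-16 | J6 16-21 | J3 21-32 | J5 32-37 | J4 37-51 |
Completion: J1=16  J2=5  J3=32  J4=51  J5=37  J6=21
Turnaround (C−A): J1=16  J2=3  J3=28  J4=45  J5=28  J6=11
Turnaround = completion − arrival: J1=16, J2=3, J3=28, J4=45, J5=28, J6=11
Total turnaround = 16 + 3 + 28 + 45 + 28 + 11 = 131

131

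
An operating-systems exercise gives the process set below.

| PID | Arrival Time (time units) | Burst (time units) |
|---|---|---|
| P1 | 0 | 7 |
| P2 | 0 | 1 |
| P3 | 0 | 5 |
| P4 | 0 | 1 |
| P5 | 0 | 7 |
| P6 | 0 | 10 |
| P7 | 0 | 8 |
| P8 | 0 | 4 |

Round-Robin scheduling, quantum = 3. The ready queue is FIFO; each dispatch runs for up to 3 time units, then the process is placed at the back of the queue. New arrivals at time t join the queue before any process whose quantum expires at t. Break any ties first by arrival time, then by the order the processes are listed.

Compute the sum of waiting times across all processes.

Gantt: | P1 0-3 | P2 3-4 | P3 4-7 | P4 7-8 | P5 8-11 | P6 11-14 | P7 14-17 | P8 17-20 | P1 20-23 | P3 23-25 | P5 25-28 | P6 28-31 | P7 31-34 | P8 34-35 | P1 35-36 | P5 36-37 | P6 37-40 | P7 40-42 | P6 42-43 |
Completion: P1=36  P2=4  P3=25  P4=8  P5=37  P6=43  P7=42  P8=35
Waiting = turnaround − burst: P1=29, P2=3, P3=20, P4=7, P5=30, P6=33, P7=34, P8=31
Total waiting = 29 + 3 + 20 + 7 + 30 + 33 + 34 + 31 = 187

187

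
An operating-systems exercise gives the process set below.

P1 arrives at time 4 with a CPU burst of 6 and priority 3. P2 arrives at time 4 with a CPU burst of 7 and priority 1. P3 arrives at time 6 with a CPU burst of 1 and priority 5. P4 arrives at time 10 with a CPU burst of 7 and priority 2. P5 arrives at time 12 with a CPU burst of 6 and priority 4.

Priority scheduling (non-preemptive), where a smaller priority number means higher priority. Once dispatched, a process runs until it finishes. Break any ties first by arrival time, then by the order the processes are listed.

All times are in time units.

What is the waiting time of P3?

Gantt: | idle 0-4 | P2 4-11 | P4 11-18 | P1 18-24 | P5 24-30 | P3 30-31 |
Completion: P1=24  P2=11  P3=31  P4=18  P5=30
Waiting(P3) = turnaround − burst = 25 − 1 = 24

24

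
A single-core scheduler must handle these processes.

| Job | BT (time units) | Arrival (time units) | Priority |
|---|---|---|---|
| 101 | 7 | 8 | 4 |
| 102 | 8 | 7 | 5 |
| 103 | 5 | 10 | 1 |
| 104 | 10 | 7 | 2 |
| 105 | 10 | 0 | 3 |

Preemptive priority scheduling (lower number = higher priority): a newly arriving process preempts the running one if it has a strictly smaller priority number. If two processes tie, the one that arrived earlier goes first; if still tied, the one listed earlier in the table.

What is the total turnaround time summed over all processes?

102

Gantt: | 105 0-7 | 104 7-10 | 103 10-15 | 104 15-22 | 105 22-25 | 101 25-32 | 102 32-40 |
Completion: 101=32  102=40  103=15  104=22  105=25
Turnaround = completion − arrival: 101=24, 102=33, 103=5, 104=15, 105=25
Total turnaround = 24 + 33 + 5 + 15 + 25 = 102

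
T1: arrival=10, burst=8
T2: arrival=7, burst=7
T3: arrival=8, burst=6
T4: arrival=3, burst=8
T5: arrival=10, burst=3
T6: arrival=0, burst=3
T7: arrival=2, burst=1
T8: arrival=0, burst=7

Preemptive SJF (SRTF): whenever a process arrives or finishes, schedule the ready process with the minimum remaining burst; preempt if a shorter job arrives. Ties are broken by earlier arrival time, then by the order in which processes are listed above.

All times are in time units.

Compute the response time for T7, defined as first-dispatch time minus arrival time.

Timeline: | T6 0-3 | T7 3-4 | T8 4-11 | T5 11-14 | T3 14-20 | T2 20-27 | T4 27-35 | T1 35-43 |
Completion: T1=43  T2=27  T3=20  T4=35  T5=14  T6=3  T7=4  T8=11
Turnaround (C−A): T1=33  T2=20  T3=12  T4=32  T5=4  T6=3  T7=2  T8=11
Response(T7) = first start − arrival = 3 − 2 = 1

1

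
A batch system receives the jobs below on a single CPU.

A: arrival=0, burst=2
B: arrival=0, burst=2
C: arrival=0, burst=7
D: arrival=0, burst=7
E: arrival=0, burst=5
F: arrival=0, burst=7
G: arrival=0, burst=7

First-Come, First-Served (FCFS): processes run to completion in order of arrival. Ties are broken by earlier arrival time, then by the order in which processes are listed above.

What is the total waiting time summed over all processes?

88

Timeline: | A 0-2 | B 2-4 | C 4-11 | D 11-18 | E 18-23 | F 23-30 | G 30-37 |
Completion: A=2  B=4  C=11  D=18  E=23  F=30  G=37
Turnaround (C−A): A=2  B=4  C=11  D=18  E=23  F=30  G=37
Waiting = turnaround − burst: A=0, B=2, C=4, D=11, E=18, F=23, G=30
Total waiting = 0 + 2 + 4 + 11 + 18 + 23 + 30 = 88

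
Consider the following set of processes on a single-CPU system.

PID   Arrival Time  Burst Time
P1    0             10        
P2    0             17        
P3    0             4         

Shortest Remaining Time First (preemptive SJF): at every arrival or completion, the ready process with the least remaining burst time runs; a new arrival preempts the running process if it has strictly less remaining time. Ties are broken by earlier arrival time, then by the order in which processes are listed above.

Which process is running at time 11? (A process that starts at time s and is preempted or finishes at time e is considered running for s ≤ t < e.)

P1

Gantt: | P3 0-4 | P1 4-14 | P2 14-31 |
Completion: P1=14  P2=31  P3=4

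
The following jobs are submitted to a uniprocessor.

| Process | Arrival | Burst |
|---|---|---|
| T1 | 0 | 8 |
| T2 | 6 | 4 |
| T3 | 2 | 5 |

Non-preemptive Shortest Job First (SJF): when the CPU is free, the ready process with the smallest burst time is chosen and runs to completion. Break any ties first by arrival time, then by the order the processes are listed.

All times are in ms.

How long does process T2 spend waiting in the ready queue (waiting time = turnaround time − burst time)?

Schedule: | T1 0-8 | T2 8-12 | T3 12-17 |
Completion: T1=8  T2=12  T3=17
Turnaround (C−A): T1=8  T2=6  T3=15
Waiting(T2) = turnaround − burst = 6 − 4 = 2

2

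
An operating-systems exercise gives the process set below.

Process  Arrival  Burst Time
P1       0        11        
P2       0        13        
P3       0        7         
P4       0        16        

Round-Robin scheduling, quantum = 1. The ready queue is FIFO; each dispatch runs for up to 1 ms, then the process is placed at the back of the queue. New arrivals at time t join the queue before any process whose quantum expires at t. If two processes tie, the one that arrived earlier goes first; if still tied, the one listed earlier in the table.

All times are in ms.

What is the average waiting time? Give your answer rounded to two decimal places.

27.00

Timeline: | P1 0-1 | P2 1-2 | P3 2-3 | P4 3-4 | P1 4-5 | P2 5-6 | P3 6-7 | P4 7-8 | P1 8-9 | P2 9-10 | P3 10-11 | P4 11-12 | P1 12-13 | P2 13-14 | P3 14-15 | P4 15-16 | P1 16-17 | P2 17-18 | P3 18-19 | P4 19-20 | P1 20-21 | P2 21-22 | P3 22-23 | P4 23-24 | P1 24-25 | P2 25-26 | P3 26-27 | P4 27-28 | P1 28-29 | P2 29-30 | P4 30-31 | P1 31-32 | P2 32-33 | P4 33-34 | P1 34-35 | P2 35-36 | P4 36-37 | P1 37-38 | P2 38-39 | P4 39-40 | P2 40-41 | P4 41-42 | P2 42-43 | P4 43-47 |
Completion: P1=38  P2=43  P3=27  P4=47
Waiting times: P1=27, P2=30, P3=20, P4=31
Average waiting = (27+30+20+31) / 4 = 108/4 = 27.00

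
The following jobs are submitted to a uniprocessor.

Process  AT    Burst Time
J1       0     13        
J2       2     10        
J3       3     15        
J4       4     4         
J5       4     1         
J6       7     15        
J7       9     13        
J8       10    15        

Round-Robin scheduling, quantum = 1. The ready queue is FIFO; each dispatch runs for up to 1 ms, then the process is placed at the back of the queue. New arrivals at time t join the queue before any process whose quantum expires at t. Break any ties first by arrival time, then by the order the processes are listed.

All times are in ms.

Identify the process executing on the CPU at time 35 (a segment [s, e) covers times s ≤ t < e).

Gantt: | J1 0-2 | J2 2-3 | J1 3-4 | J3 4-5 | J2 5-6 | J4 6-7 | J5 7-8 | J1 8-9 | J3 9-10 | J2 10-11 | J6 11-12 | J4 12-13 | J7 13-14 | J1 14-15 | J8 15-16 | J3 16-17 | J2 17-18 | J6 18-19 | J4 19-20 | J7 20-21 | J1 21-22 | J8 22-23 | J3 23-24 | J2 24-25 | J6 25-26 | J4 26-27 | J7 27-28 | J1 28-29 | J8 29-30 | J3 30-31 | J2 31-32 | J6 32-33 | J7 33-34 | J1 34-35 | J8 35-36 | J3 36-37 | J2 37-38 | J6 38-39 | J7 39-40 | J1 40-41 | J8 41-42 | J3 42-43 | J2 43-44 | J6 44-45 | J7 45-46 | J1 46-47 | J8 47-48 | J3 48-49 | J2 49-50 | J6 50-51 | J7 51-52 | J1 52-53 | J8 53-54 | J3 54-55 | J2 55-56 | J6 56-57 | J7 57-58 | J1 58-59 | J8 59-60 | J3 60-61 | J6 61-62 | J7 62-63 | J1 63-64 | J8 64-65 | J3 65-66 | J6 66-67 | J7 67-68 | J8 68-69 | J3 69-70 | J6 70-71 | J7 71-72 | J8 72-73 | J3 73-74 | J6 74-75 | J7 75-76 | J8 76-77 | J3 77-78 | J6 78-79 | J7 79-80 | J8 80-81 | J3 81-82 | J6 82-83 | J8 83-84 | J6 84-85 | J8 85-86 |
Completion: J1=64  J2=56  J3=82  J4=27  J5=8  J6=85  J7=80  J8=86

J8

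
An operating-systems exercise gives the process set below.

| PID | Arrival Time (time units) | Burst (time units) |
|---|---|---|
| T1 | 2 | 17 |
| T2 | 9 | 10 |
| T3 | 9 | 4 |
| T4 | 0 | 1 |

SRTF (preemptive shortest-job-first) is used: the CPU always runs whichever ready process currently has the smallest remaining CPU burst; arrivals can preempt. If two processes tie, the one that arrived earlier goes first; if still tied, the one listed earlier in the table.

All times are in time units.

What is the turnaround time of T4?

Gantt: | T4 0-1 | idle 1-2 | T1 2-9 | T3 9-13 | T1 13-23 | T2 23-33 |
Completion: T1=23  T2=33  T3=13  T4=1
Turnaround (C−A): T1=21  T2=24  T3=4  T4=1
Turnaround(T4) = completion − arrival = 1 − 0 = 1

1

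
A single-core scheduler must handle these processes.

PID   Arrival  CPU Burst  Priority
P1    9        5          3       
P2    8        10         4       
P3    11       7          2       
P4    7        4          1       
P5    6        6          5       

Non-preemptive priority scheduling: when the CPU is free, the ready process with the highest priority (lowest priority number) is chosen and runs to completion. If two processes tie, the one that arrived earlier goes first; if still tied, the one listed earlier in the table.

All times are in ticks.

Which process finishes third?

Timeline: | idle 0-6 | P5 6-12 | P4 12-16 | P3 16-23 | P1 23-28 | P2 28-38 |
Completion: P1=28  P2=38  P3=23  P4=16  P5=12
Turnaround (C−A): P1=19  P2=30  P3=12  P4=9  P5=6
Finish order: P5 → P4 → P3 → P1 → P2

P3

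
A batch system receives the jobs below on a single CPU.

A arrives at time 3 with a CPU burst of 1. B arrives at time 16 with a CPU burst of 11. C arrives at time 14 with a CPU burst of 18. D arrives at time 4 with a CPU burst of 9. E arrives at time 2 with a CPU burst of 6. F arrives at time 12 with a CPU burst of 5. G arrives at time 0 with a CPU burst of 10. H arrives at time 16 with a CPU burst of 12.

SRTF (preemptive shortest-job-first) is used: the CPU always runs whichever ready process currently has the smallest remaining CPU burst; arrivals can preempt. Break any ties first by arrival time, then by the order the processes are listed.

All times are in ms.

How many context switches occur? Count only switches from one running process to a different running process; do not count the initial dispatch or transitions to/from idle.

Schedule: | G 0-2 | E 2-3 | A 3-4 | E 4-9 | G 9-17 | F 17-22 | D 22-31 | B 31-42 | H 42-54 | C 54-72 |
Completion: A=4  B=42  C=72  D=31  E=9  F=22  G=17  H=54
Turnaround (C−A): A=1  B=26  C=58  D=27  E=7  F=10  G=17  H=38

9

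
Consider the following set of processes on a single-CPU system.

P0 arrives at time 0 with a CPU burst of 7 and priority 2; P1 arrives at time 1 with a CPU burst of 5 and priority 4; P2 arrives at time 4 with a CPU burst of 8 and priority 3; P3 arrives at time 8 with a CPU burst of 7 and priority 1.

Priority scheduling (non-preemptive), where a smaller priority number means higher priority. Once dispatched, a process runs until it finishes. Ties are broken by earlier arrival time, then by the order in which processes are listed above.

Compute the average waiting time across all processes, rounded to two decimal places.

7.75

Gantt: | P0 0-7 | P2 7-15 | P3 15-22 | P1 22-27 |
Completion: P0=7  P1=27  P2=15  P3=22
Waiting times: P0=0, P1=21, P2=3, P3=7
Average waiting = (0+21+3+7) / 4 = 31/4 = 7.75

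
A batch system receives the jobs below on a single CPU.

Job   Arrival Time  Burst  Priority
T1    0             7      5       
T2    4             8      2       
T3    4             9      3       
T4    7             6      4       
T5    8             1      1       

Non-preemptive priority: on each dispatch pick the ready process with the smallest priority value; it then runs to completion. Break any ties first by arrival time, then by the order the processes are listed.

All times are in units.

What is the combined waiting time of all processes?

40

Schedule: | T1 0-7 | T2 7-15 | T5 15-16 | T3 16-25 | T4 25-31 |
Completion: T1=7  T2=15  T3=25  T4=31  T5=16
Turnaround (C−A): T1=7  T2=11  T3=21  T4=24  T5=8
Waiting = turnaround − burst: T1=0, T2=3, T3=12, T4=18, T5=7
Total waiting = 0 + 3 + 12 + 18 + 7 = 40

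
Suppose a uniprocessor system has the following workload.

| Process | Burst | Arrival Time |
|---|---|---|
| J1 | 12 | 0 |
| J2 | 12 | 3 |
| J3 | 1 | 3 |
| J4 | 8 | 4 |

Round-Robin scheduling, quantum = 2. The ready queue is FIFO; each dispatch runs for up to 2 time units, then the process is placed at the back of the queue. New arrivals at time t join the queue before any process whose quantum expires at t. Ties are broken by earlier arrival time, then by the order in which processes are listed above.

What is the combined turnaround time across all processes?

86

Gantt: | J1 0-4 | J2 4-6 | J3 6-7 | J4 7-9 | J1 9-11 | J2 11-13 | J4 13-15 | J1 15-17 | J2 17-19 | J4 19-21 | J1 21-23 | J2 23-25 | J4 25-27 | J1 27-29 | J2 29-33 |
Completion: J1=29  J2=33  J3=7  J4=27
Turnaround (C−A): J1=29  J2=30  J3=4  J4=23
Turnaround = completion − arrival: J1=29, J2=30, J3=4, J4=23
Total turnaround = 29 + 30 + 4 + 23 = 86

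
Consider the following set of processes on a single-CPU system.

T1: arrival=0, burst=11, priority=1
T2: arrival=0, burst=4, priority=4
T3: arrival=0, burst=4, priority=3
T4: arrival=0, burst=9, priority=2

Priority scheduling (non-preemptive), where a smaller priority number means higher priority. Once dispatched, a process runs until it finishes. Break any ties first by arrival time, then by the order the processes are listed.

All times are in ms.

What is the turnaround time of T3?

24

Gantt: | T1 0-11 | T4 11-20 | T3 20-24 | T2 24-28 |
Completion: T1=11  T2=28  T3=24  T4=20
Turnaround(T3) = completion − arrival = 24 − 0 = 24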